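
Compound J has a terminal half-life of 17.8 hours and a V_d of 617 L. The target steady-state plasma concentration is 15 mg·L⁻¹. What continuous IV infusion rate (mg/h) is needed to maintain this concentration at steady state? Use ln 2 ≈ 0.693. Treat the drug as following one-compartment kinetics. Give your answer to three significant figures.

CL = 0.693 × Vd / t½ = 0.693 × 617.0 / 17.8 = 24.02 L/h
Infusion rate = CL × Css = 24.02 × 15 = 360.3 mg/h

360 mg/h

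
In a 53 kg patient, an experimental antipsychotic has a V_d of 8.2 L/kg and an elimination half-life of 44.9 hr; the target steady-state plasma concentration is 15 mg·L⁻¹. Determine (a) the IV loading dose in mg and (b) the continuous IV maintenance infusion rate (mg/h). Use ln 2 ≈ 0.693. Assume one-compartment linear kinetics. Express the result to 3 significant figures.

(a) 6520 mg; (b) 101 mg/h

Vd(total) = 53 kg × 8.2 L/kg = 434.6 L
LD = Vd × C = 434.6 × 15 = 6519 mg
CL = 0.693 × Vd / t½ = 0.693 × 434.6 / 44.9 = 6.708 L/h
Infusion rate = CL × Css = 6.708 × 15 = 100.6 mg/h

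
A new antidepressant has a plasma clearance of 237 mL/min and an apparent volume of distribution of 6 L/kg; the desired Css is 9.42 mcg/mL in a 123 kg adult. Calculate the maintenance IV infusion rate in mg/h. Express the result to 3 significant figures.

CL = 237 mL/min = 237 × 0.06 = 14.22 L/h
Vd does not affect the maintenance rate; only clearance governs steady-state input.
Infusion rate = CL · Css = 14.22 L/h × 9.42 mg/L = 134.0 mg/h

134 mg/h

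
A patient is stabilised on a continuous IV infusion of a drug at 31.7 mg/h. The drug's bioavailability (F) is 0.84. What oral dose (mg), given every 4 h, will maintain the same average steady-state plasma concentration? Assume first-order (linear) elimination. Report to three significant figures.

To maintain the same Css, the systemic dosing rate must be unchanged: F·D/τ = infusion rate.
D = rate × τ / F = 31.7 × 4 / 0.84 = 151.0 mg

151 mg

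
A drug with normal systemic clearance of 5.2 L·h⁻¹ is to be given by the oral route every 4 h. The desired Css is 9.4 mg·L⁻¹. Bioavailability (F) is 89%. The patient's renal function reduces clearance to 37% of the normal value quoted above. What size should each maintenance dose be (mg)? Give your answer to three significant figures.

Patient clearance = 0.37 × 5.200 = 1.924 L/h
At steady state, dose per interval replaces the amount cleared in that interval: F·D/τ = CL·Css.
D = CL × Css × τ / F = 1.924 × 9.4 × 4 / 0.89 = 81.28 mg

81.3 mg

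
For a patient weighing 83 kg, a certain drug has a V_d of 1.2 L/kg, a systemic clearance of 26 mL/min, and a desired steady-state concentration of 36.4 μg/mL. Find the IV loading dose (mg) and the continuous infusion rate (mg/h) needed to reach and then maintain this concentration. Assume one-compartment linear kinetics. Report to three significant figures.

Vd = 1.2 L/kg × 83 kg = 99.60 L
Loading dose = Vd × C = 99.60 × 36.4 = 3625 mg
CL = 26 mL/min × 60/1000 = 1.560 L/h
Infusion rate = 1.560 L/h × 36.4 mg/L = 56.78 mg/h

(a) 3630 mg; (b) 56.8 mg/h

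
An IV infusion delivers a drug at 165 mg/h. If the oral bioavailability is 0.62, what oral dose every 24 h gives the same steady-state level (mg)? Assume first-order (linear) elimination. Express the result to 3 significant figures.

To maintain the same Css, the systemic dosing rate must be unchanged: F·D/τ = infusion rate.
D = rate × τ / F = 165 × 24 / 0.62 = 6387 mg

6390 mg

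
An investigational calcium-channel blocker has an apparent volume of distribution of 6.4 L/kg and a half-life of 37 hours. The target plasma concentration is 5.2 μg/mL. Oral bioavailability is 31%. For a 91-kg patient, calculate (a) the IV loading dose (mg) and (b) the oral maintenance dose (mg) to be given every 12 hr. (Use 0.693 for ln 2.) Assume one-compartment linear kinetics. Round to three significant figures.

Vd(total) = 91 kg × 6.4 L/kg = 582.4 L
LD = Vd × C = 582.4 × 5.2 = 3028 mg
CL = 0.693 × Vd / t½ = 0.693 × 582.4 / 37 = 10.91 L/h
D = CL × Css × τ / F = 10.91 × 5.2 × 12 / 0.31 = 2196 mg

(a) 3030 mg; (b) 2200 mg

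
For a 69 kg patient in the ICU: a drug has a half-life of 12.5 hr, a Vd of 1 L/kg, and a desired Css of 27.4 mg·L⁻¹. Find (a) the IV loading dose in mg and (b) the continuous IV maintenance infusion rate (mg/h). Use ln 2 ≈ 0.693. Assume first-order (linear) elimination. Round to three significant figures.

Vd(total) = 69 kg × 1 L/kg = 69.00 L
LD = Vd × C = 69.00 × 27.4 = 1891 mg
CL = 0.693 × Vd / t½ = 0.693 × 69.00 / 12.5 = 3.825 L/h
Infusion rate = CL × Css = 3.825 × 27.4 = 104.8 mg/h

(a) 1890 mg; (b) 105 mg/h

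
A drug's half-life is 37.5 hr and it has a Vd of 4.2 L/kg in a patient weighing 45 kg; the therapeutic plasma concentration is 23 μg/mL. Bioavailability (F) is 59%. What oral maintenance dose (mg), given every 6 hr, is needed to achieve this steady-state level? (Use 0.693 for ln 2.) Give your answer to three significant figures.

Vd(total) = 45 kg × 4.2 L/kg = 189.0 L
CL = ln 2 · Vd / t½ = 0.693 × 189.0 / 37.5 = 3.493 L/h
D = CL × Css × τ / F = 3.493 × 23 × 6 / 0.59 = 817.0 mg

817 mg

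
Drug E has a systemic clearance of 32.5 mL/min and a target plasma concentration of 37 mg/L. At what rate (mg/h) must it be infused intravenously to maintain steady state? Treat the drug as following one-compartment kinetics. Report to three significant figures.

CL = 32.5 mL/min = 32.5 × 0.06 = 1.950 L/h
At steady state, infusion rate equals elimination rate: rate in = CL × Css.
R₀ = 1.950 × 37 = 72.15 mg/h

72.2 mg/h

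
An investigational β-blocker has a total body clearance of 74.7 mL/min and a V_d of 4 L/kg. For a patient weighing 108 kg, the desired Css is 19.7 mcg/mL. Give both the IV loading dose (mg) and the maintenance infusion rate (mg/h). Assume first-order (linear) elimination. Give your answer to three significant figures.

(a) 8510 mg; (b) 88.3 mg/h

Vd = 4 L/kg × 108 kg = 432.0 L
Loading dose = Vd × C = 432.0 × 19.7 = 8510 mg
Convert clearance: 74.7 mL/min × 60 min/h ÷ 1000 mL/L = 4.482 L/h
Maintenance: replace elimination → rate = CL × Css = 4.482 × 19.7 = 88.30 mg/h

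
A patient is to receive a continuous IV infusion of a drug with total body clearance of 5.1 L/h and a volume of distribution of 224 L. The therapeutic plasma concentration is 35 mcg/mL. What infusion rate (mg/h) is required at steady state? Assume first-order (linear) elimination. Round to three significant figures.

179 mg/h

Rate = CL × Css = 5.100 × 35 = 178.5 mg/h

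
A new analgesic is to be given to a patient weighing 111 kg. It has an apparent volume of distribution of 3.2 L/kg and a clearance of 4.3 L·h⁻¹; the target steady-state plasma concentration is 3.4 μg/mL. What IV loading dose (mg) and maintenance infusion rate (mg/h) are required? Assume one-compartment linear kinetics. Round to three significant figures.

(a) 1210 mg; (b) 14.6 mg/h

Total Vd = 3.2 × 111 = 355.2 L
LD = Vd · C_target = 355.2 × 3.4 = 1208 mg
Infusion rate = 4.300 L/h × 3.4 mg/L = 14.62 mg/h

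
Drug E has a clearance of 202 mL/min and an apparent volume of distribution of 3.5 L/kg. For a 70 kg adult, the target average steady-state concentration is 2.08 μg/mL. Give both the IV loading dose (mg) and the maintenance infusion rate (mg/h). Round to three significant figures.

(a) 510 mg; (b) 25.2 mg/h

Total Vd = 3.5 × 70 = 245.0 L
Loading: fill Vd to C_target → 245.0 L × 2.08 mg/L = 509.6 mg
CL = 202 mL/min × 60/1000 = 12.12 L/h
Maintenance: replace elimination → rate = CL × Css = 12.12 × 2.08 = 25.21 mg/h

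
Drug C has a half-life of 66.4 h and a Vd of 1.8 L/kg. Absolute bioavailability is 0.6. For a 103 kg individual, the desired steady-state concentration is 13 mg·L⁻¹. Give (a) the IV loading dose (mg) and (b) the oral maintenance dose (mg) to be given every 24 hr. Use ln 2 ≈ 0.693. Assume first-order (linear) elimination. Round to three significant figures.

Vd(total) = 103 kg × 1.8 L/kg = 185.4 L
LD = Vd × C = 185.4 × 13 = 2410 mg
CL = 0.693 × Vd / t½ = 0.693 × 185.4 / 66.4 = 1.935 L/h
D = CL × Css × τ / F = 1.935 × 13 × 24 / 0.6 = 1006 mg

(a) 2410 mg; (b) 1010 mg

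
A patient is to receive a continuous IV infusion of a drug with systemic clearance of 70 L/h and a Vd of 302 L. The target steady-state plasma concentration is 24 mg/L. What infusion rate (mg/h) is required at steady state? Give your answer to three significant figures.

Rate = CL × Css = 70.00 × 24 = 1680 mg/h

1680 mg/h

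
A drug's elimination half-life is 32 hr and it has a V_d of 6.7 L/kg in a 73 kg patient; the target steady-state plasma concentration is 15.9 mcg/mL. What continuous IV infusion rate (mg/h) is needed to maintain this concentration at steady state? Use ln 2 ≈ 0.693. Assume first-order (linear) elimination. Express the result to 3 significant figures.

Vd(total) = 73 kg × 6.7 L/kg = 489.1 L
k = 0.693/32 = 0.02166 h⁻¹, so CL = k·Vd = 0.02166 × 489.1 = 10.59 L/h
Infusion rate = CL × Css = 10.59 × 15.9 = 168.4 mg/h

168 mg/h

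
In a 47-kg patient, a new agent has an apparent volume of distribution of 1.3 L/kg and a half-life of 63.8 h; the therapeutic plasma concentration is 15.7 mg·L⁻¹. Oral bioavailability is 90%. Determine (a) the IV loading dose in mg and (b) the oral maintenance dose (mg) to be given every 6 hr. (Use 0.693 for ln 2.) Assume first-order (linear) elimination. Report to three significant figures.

Vd(total) = 47 kg × 1.3 L/kg = 61.10 L
LD = Vd × C = 61.10 × 15.7 = 959.3 mg
CL = 0.693 × Vd / t½ = 0.693 × 61.10 / 63.8 = 0.6637 L/h
D = CL × Css × τ / F = 0.6637 × 15.7 × 6 / 0.9 = 69.47 mg

(a) 959 mg; (b) 69.5 mg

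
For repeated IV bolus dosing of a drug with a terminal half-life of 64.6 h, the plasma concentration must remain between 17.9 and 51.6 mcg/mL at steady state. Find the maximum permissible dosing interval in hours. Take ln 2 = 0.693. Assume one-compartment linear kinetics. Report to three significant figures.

k = 0.693 / t½ = 0.693 / 64.6 = 0.01073 h⁻¹
Between IV bolus doses, concentration decays as C = C₀·e^(−kτ), so C_peak/C_trough = e^(kτ).
τ_max = ln(C_peak/C_trough) / k = ln(51.6/17.9) / 0.01073 = 1.059 / 0.01073 = 98.70 h

98.7 h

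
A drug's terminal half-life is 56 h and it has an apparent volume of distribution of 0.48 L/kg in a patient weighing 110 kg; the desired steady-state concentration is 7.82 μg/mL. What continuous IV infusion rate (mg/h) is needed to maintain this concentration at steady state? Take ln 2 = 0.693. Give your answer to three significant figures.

5.11 mg/h

Vd(total) = 110 kg × 0.48 L/kg = 52.80 L
k = 0.693/56 = 0.01238 h⁻¹, so CL = k·Vd = 0.01238 × 52.80 = 0.6537 L/h
Infusion rate = CL × Css = 0.6537 × 7.82 = 5.112 mg/h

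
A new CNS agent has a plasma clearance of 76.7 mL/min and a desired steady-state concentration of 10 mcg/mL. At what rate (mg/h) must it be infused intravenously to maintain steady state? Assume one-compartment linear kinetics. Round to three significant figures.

Convert clearance: 76.7 mL/min × 60 min/h ÷ 1000 mL/L = 4.602 L/h
R₀ = 4.602 × 10 = 46.02 mg/h

46.0 mg/h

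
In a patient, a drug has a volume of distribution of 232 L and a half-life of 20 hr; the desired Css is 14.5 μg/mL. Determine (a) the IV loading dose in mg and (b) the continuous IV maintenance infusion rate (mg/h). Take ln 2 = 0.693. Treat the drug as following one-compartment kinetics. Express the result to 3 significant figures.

(a) 3360 mg; (b) 117 mg/h

LD = Vd × C = 232.0 × 14.5 = 3364 mg
CL = 0.693 × Vd / t½ = 0.693 × 232.0 / 20 = 8.039 L/h
Infusion rate = CL × Css = 8.039 × 14.5 = 116.6 mg/h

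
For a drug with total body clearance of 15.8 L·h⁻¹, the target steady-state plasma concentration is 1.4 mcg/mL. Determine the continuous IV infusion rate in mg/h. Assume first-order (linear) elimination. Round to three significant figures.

At steady state, infusion rate equals elimination rate: rate in = CL × Css.
Infusion rate = CL · Css = 15.80 L/h × 1.4 mg/L = 22.12 mg/h

22.1 mg/h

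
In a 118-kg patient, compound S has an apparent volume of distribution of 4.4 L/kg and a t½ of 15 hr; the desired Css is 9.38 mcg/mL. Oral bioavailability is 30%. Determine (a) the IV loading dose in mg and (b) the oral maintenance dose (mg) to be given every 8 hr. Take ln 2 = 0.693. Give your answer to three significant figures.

(a) 4870 mg; (b) 6000 mg

Total Vd = 4.4 × 118 = 519.2 L
LD = Vd × C = 519.2 × 9.38 = 4870 mg
CL = 0.693 × Vd / t½ = 0.693 × 519.2 / 15 = 23.99 L/h
D = CL × Css × τ / F = 23.99 × 9.38 × 8 / 0.3 = 6001 mg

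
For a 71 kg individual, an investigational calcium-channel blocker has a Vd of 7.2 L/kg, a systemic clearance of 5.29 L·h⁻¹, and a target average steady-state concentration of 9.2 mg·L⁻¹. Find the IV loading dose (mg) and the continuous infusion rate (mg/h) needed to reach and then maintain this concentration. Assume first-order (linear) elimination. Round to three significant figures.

(a) 4700 mg; (b) 48.7 mg/h

Vd = 7.2 L/kg × 71 kg = 511.2 L
Loading dose = Vd × C = 511.2 × 9.2 = 4703 mg
Infusion rate = 5.290 L/h × 9.2 mg/L = 48.67 mg/h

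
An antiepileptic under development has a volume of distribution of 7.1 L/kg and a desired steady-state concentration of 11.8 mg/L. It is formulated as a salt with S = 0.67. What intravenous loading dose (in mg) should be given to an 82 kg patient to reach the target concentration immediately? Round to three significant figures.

Vd(total) = 82 kg × 7.1 L/kg = 582.2 L
The loading dose fills Vd to the target concentration.
LD = Vd × C / S = 582.2 × 11.80 / 0.67 = 10250 mg

10300 mg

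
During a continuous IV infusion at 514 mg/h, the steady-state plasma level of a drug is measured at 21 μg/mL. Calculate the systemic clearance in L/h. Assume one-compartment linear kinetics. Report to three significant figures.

24.5 L/h

At steady state, infusion rate = CL × Css, so CL = rate / Css.
CL = 514 / 21 = 24.48 L/h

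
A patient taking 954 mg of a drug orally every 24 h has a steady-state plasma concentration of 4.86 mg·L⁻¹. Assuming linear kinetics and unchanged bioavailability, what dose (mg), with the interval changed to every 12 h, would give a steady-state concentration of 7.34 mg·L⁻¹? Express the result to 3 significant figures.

720 mg

With linear kinetics, Css is proportional to dose rate (D/τ) at fixed clearance.
D₂ = D₁ × (Css,target / Css,current) × (τ₂/τ₁) = 954 × (7.34/4.86) × (12/24) = 720.4 mg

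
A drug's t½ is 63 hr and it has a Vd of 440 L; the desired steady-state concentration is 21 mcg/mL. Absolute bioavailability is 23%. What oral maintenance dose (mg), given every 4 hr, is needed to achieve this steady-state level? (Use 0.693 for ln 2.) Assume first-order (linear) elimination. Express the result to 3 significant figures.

1770 mg

CL = ln 2 · Vd / t½ = 0.693 × 440.0 / 63 = 4.840 L/h
D = CL × Css × τ / F = 4.840 × 21 × 4 / 0.23 = 1768 mg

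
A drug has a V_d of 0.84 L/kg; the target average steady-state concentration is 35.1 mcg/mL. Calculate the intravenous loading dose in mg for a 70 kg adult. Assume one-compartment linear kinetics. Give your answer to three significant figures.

2060 mg

Total Vd = 0.84 × 70 = 58.80 L
The loading dose fills Vd to the target concentration.
LD = Vd × C = 58.80 × 35.10 = 2064 mg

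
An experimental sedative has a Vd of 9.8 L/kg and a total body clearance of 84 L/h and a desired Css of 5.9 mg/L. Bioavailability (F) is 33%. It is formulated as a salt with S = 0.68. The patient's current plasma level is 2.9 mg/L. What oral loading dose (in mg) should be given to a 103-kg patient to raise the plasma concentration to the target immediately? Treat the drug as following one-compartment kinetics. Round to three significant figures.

13500 mg

Vd(total) = 103 kg × 9.8 L/kg = 1009 L
Concentration deficit ΔC = 5.9 − 2.9 = 3.000 mg/L
LD = Vd × ΔC / F / S = 1009 × 3.000 / 0.33 / 0.68 = 13490 mg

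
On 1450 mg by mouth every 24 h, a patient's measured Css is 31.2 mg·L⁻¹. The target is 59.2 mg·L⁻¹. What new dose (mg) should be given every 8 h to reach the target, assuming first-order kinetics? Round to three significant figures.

With linear kinetics, Css is proportional to dose rate (D/τ) at fixed clearance.
D₂ = D₁ × (Css,target / Css,current) × (τ₂/τ₁) = 1450 × (59.2/31.2) × (8/24) = 917.1 mg

917 mg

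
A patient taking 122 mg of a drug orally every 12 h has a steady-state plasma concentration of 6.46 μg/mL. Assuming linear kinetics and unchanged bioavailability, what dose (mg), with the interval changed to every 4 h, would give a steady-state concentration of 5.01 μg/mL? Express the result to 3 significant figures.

For first-order elimination, Css ∝ F·D/(CL·τ); F and CL are unchanged, so Css ∝ D/τ.
D₂ = D₁ × (Css,target / Css,current) × (τ₂/τ₁) = 122 × (5.01/6.46) × (4/12) = 31.54 mg

31.5 mg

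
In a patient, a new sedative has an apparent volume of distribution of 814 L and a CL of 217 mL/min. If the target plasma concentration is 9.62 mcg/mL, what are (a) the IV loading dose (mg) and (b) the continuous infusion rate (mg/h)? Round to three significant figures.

(a) 7830 mg; (b) 125 mg/h

Loading dose = Vd × C = 814.0 × 9.62 = 7831 mg
Convert clearance: 217 mL/min × 60 min/h ÷ 1000 mL/L = 13.02 L/h
Maintenance infusion rate = CL × Css = 13.02 × 9.62 = 125.3 mg/h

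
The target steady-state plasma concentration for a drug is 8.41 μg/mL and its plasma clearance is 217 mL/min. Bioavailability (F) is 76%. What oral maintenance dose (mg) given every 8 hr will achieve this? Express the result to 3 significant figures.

CL = 217 mL/min = 217 × 0.06 = 13.02 L/h
D = CL × Css × τ / F = 13.02 × 8.41 × 8 / 0.76 = 1153 mg

1150 mg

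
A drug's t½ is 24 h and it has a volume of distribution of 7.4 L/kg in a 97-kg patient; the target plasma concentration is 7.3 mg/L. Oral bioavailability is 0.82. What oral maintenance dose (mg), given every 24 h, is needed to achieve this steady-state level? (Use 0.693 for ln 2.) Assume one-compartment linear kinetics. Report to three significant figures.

4430 mg

Vd(total) = 97 kg × 7.4 L/kg = 717.8 L
CL = 0.693 × Vd / t½ = 0.693 × 717.8 / 24 = 20.73 L/h
D = CL × Css × τ / F = 20.73 × 7.3 × 24 / 0.82 = 4429 mg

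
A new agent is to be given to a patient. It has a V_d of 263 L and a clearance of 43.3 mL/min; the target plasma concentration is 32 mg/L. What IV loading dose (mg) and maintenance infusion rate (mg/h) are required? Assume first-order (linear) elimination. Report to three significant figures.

LD = Vd · C_target = 263.0 × 32 = 8416 mg
CL = 43.3 mL/min = 43.3 × 0.06 = 2.598 L/h
Infusion rate = 2.598 L/h × 32 mg/L = 83.14 mg/h

(a) 8420 mg; (b) 83.1 mg/h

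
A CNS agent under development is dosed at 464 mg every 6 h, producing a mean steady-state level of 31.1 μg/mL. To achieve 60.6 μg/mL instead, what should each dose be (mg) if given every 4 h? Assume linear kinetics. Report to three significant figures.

603 mg

For first-order elimination, Css ∝ F·D/(CL·τ); F and CL are unchanged, so Css ∝ D/τ.
D₂ = D₁ × (Css,target / Css,current) × (τ₂/τ₁) = 464 × (60.6/31.1) × (4/6) = 602.8 mg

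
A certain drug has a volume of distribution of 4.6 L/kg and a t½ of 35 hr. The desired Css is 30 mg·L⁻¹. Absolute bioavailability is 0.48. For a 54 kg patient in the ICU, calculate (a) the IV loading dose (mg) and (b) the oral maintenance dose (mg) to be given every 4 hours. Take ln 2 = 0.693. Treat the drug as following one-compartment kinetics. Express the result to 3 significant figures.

(a) 7450 mg; (b) 1230 mg

Vd(total) = 54 kg × 4.6 L/kg = 248.4 L
LD = Vd × C = 248.4 × 30 = 7452 mg
CL = 0.693 × Vd / t½ = 0.693 × 248.4 / 35 = 4.918 L/h
D = CL × Css × τ / F = 4.918 × 30 × 4 / 0.48 = 1230 mg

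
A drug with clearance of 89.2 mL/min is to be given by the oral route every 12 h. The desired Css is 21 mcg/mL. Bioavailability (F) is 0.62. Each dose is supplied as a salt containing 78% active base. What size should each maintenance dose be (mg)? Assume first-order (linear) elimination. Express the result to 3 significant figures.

CL = 89.2 mL/min = 89.2 × 0.06 = 5.352 L/h
D = CL × Css × τ / F / S = 5.352 × 21 × 12 / 0.62 / 0.78 = 2789 mg

2790 mg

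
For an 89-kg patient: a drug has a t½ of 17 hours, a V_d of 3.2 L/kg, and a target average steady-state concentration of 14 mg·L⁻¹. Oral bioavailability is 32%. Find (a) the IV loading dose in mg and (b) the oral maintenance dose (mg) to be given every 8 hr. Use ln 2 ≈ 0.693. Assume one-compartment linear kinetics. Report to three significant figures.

Vd = 3.2 L/kg × 89 kg = 284.8 L
LD = Vd × C = 284.8 × 14 = 3987 mg
CL = 0.693 × Vd / t½ = 0.693 × 284.8 / 17 = 11.61 L/h
D = CL × Css × τ / F = 11.61 × 14 × 8 / 0.32 = 4064 mg

(a) 3990 mg; (b) 4060 mg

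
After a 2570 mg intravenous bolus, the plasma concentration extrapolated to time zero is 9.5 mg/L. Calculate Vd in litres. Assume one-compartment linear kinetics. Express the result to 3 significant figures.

271 L

Immediately after an IV bolus, C₀ = Dose / Vd, so Vd = Dose / C₀.
Vd = 2570 / 9.5 = 270.5 L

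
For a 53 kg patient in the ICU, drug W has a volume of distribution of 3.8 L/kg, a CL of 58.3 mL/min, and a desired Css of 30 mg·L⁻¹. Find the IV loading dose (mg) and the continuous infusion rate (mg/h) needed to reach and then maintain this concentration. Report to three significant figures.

(a) 6040 mg; (b) 105 mg/h

Vd(total) = 53 kg × 3.8 L/kg = 201.4 L
LD = Vd · C_target = 201.4 × 30 = 6042 mg
Convert clearance: 58.3 mL/min × 60 min/h ÷ 1000 mL/L = 3.498 L/h
Maintenance infusion rate = CL × Css = 3.498 × 30 = 104.9 mg/h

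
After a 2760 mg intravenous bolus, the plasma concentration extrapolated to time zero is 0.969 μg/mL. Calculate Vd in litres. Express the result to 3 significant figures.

Immediately after an IV bolus, C₀ = Dose / Vd, so Vd = Dose / C₀.
Vd = 2760 / 0.969 = 2848 L

2850 L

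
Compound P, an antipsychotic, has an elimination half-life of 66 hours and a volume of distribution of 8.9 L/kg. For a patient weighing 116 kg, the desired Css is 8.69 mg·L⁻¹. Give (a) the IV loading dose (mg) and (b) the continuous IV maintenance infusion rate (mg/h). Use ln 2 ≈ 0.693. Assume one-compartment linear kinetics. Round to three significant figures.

Vd(total) = 116 kg × 8.9 L/kg = 1032 L
LD = Vd × C = 1032 × 8.69 = 8968 mg
CL = 0.693 × Vd / t½ = 0.693 × 1032 / 66 = 10.84 L/h
Infusion rate = CL × Css = 10.84 × 8.69 = 94.20 mg/h

(a) 8970 mg; (b) 94.2 mg/h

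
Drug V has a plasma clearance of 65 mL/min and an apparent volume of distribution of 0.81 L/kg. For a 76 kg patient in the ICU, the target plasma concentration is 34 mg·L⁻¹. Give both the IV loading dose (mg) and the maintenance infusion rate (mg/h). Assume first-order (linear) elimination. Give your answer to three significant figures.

(a) 2090 mg; (b) 133 mg/h

Total Vd = 0.81 × 76 = 61.56 L
LD = Vd · C_target = 61.56 × 34 = 2093 mg
Convert clearance: 65 mL/min × 60 min/h ÷ 1000 mL/L = 3.900 L/h
Maintenance: replace elimination → rate = CL × Css = 3.900 × 34 = 132.6 mg/h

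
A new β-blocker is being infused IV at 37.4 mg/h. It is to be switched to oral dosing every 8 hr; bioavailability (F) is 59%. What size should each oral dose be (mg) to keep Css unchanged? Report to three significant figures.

To maintain the same Css, the systemic dosing rate must be unchanged: F·D/τ = infusion rate.
D = rate × τ / F = 37.4 × 8 / 0.59 = 507.1 mg

507 mg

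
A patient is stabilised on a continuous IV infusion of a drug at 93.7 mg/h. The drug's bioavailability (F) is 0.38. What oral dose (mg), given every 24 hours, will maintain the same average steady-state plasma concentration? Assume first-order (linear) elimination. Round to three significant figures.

To maintain the same Css, the systemic dosing rate must be unchanged: F·D/τ = infusion rate.
D = rate × τ / F = 93.7 × 24 / 0.38 = 5918 mg

5920 mg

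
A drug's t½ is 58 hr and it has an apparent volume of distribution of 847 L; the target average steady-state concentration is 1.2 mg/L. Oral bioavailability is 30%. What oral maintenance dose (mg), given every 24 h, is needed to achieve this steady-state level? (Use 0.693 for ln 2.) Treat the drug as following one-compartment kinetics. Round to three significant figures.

972 mg

k = 0.693/58 = 0.01195 h⁻¹, so CL = k·Vd = 0.01195 × 847.0 = 10.12 L/h
D = CL × Css × τ / F = 10.12 × 1.2 × 24 / 0.3 = 971.5 mg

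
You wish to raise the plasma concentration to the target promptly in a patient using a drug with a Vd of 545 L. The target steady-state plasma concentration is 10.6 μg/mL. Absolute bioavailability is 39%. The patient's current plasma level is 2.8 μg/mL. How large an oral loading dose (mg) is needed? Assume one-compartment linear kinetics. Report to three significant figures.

10900 mg

Concentration deficit ΔC = 10.6 − 2.8 = 7.800 mg/L
LD = Vd × ΔC / F = 545.0 × 7.800 / 0.39 = 10900 mg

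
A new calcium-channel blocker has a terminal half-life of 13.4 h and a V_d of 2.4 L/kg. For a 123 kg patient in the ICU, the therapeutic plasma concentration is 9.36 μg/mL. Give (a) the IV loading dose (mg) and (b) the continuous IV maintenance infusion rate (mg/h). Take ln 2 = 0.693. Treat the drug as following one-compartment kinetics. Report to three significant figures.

Total Vd = 2.4 × 123 = 295.2 L
LD = Vd × C = 295.2 × 9.36 = 2763 mg
CL = 0.693 × Vd / t½ = 0.693 × 295.2 / 13.4 = 15.27 L/h
Infusion rate = CL × Css = 15.27 × 9.36 = 142.9 mg/h

(a) 2760 mg; (b) 143 mg/h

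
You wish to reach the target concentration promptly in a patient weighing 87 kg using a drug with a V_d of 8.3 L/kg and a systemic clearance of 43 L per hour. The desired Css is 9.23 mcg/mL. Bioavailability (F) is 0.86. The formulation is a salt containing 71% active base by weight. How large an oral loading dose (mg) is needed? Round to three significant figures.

10900 mg

Vd(total) = 87 kg × 8.3 L/kg = 722.1 L
LD is governed by Vd — clearance does not enter the loading-dose calculation.
LD = Vd × C / F / S = 722.1 × 9.230 / 0.86 / 0.71 = 10920 mg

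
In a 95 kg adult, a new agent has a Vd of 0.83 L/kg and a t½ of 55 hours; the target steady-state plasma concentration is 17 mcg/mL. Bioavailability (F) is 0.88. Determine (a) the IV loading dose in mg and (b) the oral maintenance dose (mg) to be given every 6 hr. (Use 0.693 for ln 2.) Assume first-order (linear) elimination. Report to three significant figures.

Vd = 0.83 L/kg × 95 kg = 78.85 L
LD = Vd × C = 78.85 × 17 = 1340 mg
CL = 0.693 × Vd / t½ = 0.693 × 78.85 / 55 = 0.9935 L/h
D = CL × Css × τ / F = 0.9935 × 17 × 6 / 0.88 = 115.2 mg

(a) 1340 mg; (b) 115 mg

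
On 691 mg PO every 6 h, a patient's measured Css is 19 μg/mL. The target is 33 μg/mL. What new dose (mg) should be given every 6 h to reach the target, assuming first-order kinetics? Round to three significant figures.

1200 mg

With linear kinetics, Css is proportional to dose rate (D/τ) at fixed clearance.
D₂ = D₁ × (Css,target / Css,current) = 691 × 33/19 = 1200 mg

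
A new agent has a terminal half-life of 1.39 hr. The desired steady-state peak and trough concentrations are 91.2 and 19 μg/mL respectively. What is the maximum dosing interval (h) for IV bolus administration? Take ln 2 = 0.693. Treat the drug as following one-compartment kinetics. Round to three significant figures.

k = 0.693 / t½ = 0.693 / 1.39 = 0.4986 h⁻¹
Between IV bolus doses, concentration decays as C = C₀·e^(−kτ), so C_peak/C_trough = e^(kτ).
τ_max = ln(C_peak/C_trough) / k = ln(91.2/19) / 0.4986 = 1.569 / 0.4986 = 3.147 h

3.15 h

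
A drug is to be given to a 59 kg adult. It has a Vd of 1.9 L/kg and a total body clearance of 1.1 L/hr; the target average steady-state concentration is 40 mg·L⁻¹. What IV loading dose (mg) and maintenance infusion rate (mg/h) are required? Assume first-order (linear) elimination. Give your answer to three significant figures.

(a) 4480 mg; (b) 44.0 mg/h

Vd(total) = 59 kg × 1.9 L/kg = 112.1 L
Loading dose = Vd × C = 112.1 × 40 = 4484 mg
Maintenance: replace elimination → rate = CL × Css = 1.100 × 40 = 44.00 mg/h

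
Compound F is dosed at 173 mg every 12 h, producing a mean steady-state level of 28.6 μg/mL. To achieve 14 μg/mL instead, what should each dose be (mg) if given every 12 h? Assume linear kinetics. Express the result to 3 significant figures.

84.7 mg

With linear kinetics, Css is proportional to dose rate (D/τ) at fixed clearance.
D₂ = D₁ × (Css,target / Css,current) = 173 × 14/28.6 = 84.69 mg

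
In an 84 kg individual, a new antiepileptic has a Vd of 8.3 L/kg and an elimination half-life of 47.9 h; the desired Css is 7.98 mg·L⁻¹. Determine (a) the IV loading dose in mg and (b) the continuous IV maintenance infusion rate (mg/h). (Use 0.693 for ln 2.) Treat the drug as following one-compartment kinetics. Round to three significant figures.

(a) 5560 mg; (b) 80.5 mg/h

Vd = 8.3 L/kg × 84 kg = 697.2 L
LD = Vd × C = 697.2 × 7.98 = 5564 mg
CL = 0.693 × Vd / t½ = 0.693 × 697.2 / 47.9 = 10.09 L/h
Infusion rate = CL × Css = 10.09 × 7.98 = 80.52 mg/h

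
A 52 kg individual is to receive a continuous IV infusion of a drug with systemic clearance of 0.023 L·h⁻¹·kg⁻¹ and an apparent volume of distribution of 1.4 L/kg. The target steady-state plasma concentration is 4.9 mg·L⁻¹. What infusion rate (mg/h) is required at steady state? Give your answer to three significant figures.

CL = 0.023 L·h⁻¹·kg⁻¹ × 52 kg = 1.196 L/h
Infusion rate = CL · Css = 1.196 L/h × 4.9 mg/L = 5.860 mg/h

5.86 mg/h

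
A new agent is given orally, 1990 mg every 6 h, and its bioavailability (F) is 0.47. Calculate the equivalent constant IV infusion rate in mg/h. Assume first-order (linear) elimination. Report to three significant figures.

Equivalent systemic input: infusion rate = F·D/τ.
Rate = 0.47 × 1990 / 6 = 155.9 mg/h

156 mg/h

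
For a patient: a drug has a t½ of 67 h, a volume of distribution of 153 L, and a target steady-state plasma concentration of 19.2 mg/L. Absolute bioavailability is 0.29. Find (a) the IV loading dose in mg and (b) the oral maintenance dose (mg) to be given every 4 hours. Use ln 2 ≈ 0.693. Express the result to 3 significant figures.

(a) 2940 mg; (b) 419 mg

LD = Vd × C = 153.0 × 19.2 = 2938 mg
CL = 0.693 × Vd / t½ = 0.693 × 153.0 / 67 = 1.583 L/h
D = CL × Css × τ / F = 1.583 × 19.2 × 4 / 0.29 = 419.2 mg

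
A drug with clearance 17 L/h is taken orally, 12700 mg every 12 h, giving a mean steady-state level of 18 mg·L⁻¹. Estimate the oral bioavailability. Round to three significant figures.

F·D/τ = CL·Css at steady state → F = CL·Css·τ / D.
F = 17 × 18 × 12 / 12700 = 0.289

0.289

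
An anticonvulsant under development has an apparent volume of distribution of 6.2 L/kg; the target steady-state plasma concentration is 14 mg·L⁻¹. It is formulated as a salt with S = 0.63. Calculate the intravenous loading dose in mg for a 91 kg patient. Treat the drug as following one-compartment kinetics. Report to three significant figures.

12500 mg

Vd = 6.2 L/kg × 91 kg = 564.2 L
LD = Vd × C / S = 564.2 × 14.00 / 0.63 = 12540 mg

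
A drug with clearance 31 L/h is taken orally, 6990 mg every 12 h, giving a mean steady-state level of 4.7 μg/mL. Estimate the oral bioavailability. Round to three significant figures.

F·D/τ = CL·Css at steady state → F = CL·Css·τ / D.
F = 31 × 4.7 × 12 / 6990 = 0.250

0.250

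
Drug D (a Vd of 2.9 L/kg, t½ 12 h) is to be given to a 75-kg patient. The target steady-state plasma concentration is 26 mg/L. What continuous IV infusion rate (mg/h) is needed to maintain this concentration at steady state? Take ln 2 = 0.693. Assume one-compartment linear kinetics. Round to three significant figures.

Vd(total) = 75 kg × 2.9 L/kg = 217.5 L
k = 0.693/12 = 0.05775 h⁻¹, so CL = k·Vd = 0.05775 × 217.5 = 12.56 L/h
Infusion rate = CL × Css = 12.56 × 26 = 326.6 mg/h

327 mg/h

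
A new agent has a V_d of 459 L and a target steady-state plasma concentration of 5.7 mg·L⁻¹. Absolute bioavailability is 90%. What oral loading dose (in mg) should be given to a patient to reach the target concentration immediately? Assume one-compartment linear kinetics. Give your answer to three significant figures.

LD = Vd × C / F = 459.0 × 5.700 / 0.9 = 2907 mg

2910 mg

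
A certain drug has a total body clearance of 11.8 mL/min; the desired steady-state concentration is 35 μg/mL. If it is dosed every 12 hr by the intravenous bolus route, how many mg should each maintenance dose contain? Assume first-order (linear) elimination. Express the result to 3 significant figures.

Convert clearance: 11.8 mL/min × 60 min/h ÷ 1000 mL/L = 0.7080 L/h
At steady state, dose per interval replaces the amount cleared in that interval: D/τ = CL·Css.
D = CL × Css × τ = 0.7080 × 35 × 12 = 297.4 mg

297 mg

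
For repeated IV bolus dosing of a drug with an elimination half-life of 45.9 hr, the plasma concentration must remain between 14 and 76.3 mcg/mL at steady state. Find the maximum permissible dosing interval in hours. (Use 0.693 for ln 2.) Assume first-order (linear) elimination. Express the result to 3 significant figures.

k = 0.693 / t½ = 0.693 / 45.9 = 0.01510 h⁻¹
Between IV bolus doses, concentration decays as C = C₀·e^(−kτ), so C_peak/C_trough = e^(kτ).
τ_max = ln(C_peak/C_trough) / k = ln(76.3/14) / 0.01510 = 1.696 / 0.01510 = 112.3 h

112 h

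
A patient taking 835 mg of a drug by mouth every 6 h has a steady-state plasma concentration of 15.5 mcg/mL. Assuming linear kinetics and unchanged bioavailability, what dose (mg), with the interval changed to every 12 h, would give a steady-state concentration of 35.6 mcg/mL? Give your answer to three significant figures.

3840 mg

For first-order elimination, Css ∝ F·D/(CL·τ); F and CL are unchanged, so Css ∝ D/τ.
D₂ = D₁ × (Css,target / Css,current) × (τ₂/τ₁) = 835 × (35.6/15.5) × (12/6) = 3836 mg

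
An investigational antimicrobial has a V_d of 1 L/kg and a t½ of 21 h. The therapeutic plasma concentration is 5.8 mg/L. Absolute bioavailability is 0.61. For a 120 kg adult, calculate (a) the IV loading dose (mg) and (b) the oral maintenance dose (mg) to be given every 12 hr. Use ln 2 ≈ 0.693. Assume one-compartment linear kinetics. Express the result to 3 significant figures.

Vd = 1 L/kg × 120 kg = 120.0 L
LD = Vd × C = 120.0 × 5.8 = 696.0 mg
CL = 0.693 × Vd / t½ = 0.693 × 120.0 / 21 = 3.960 L/h
D = CL × Css × τ / F = 3.960 × 5.8 × 12 / 0.61 = 451.8 mg

(a) 696 mg; (b) 452 mg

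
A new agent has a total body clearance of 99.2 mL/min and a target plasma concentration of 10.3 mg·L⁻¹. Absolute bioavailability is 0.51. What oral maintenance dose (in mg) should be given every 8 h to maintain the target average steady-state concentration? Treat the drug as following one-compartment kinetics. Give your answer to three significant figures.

Convert clearance: 99.2 mL/min × 60 min/h ÷ 1000 mL/L = 5.952 L/h
D = CL × Css × τ / F = 5.952 × 10.3 × 8 / 0.51 = 961.7 mg

962 mg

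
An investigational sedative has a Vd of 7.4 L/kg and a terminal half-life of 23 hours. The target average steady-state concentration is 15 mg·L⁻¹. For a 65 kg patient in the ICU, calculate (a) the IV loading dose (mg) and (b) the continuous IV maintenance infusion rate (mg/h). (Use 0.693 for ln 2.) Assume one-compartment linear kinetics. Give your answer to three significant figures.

(a) 7220 mg; (b) 217 mg/h

Vd(total) = 65 kg × 7.4 L/kg = 481.0 L
LD = Vd × C = 481.0 × 15 = 7215 mg
CL = 0.693 × Vd / t½ = 0.693 × 481.0 / 23 = 14.49 L/h
Infusion rate = CL × Css = 14.49 × 15 = 217.4 mg/h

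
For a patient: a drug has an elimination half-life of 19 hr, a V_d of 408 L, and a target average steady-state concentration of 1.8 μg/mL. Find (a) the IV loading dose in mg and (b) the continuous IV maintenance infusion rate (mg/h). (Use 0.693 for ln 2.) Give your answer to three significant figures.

(a) 734 mg; (b) 26.8 mg/h

LD = Vd × C = 408.0 × 1.8 = 734.4 mg
CL = 0.693 × Vd / t½ = 0.693 × 408.0 / 19 = 14.88 L/h
Infusion rate = CL × Css = 14.88 × 1.8 = 26.78 mg/h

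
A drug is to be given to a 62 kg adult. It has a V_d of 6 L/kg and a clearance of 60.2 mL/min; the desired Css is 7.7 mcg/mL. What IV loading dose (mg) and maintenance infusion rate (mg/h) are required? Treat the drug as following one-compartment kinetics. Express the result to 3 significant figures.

(a) 2860 mg; (b) 27.8 mg/h

Total Vd = 6 × 62 = 372.0 L
Loading: fill Vd to C_target → 372.0 L × 7.7 mg/L = 2864 mg
CL = 60.2 mL/min = 60.2 × 0.06 = 3.612 L/h
Maintenance: replace elimination → rate = CL × Css = 3.612 × 7.7 = 27.81 mg/h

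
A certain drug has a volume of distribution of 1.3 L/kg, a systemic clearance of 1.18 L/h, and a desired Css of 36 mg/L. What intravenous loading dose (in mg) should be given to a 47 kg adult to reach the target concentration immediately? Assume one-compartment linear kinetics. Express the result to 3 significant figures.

2200 mg

Vd = 1.3 L/kg × 47 kg = 61.10 L
LD = Vd × C = 61.10 × 36.00 = 2200 mg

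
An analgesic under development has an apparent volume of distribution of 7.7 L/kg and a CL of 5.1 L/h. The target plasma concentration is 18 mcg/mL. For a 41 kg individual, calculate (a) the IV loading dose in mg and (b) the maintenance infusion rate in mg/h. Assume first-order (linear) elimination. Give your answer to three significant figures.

(a) 5680 mg; (b) 91.8 mg/h

Total Vd = 7.7 × 41 = 315.7 L
Loading dose = Vd × C = 315.7 × 18 = 5683 mg
Maintenance: replace elimination → rate = CL × Css = 5.100 × 18 = 91.80 mg/h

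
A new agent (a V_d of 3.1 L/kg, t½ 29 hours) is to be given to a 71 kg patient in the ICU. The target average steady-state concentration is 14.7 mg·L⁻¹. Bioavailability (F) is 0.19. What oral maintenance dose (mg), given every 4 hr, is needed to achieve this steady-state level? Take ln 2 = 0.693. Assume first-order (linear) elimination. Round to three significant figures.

Total Vd = 3.1 × 71 = 220.1 L
CL = ln 2 · Vd / t½ = 0.693 × 220.1 / 29 = 5.260 L/h
D = CL × Css × τ / F = 5.260 × 14.7 × 4 / 0.19 = 1628 mg

1630 mg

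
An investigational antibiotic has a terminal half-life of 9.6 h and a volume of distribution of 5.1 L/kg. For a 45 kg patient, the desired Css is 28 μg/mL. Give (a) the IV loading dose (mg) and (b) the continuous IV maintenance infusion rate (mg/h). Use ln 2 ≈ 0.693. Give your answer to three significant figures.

(a) 6430 mg; (b) 464 mg/h

Total Vd = 5.1 × 45 = 229.5 L
LD = Vd × C = 229.5 × 28 = 6426 mg
CL = 0.693 × Vd / t½ = 0.693 × 229.5 / 9.6 = 16.57 L/h
Infusion rate = CL × Css = 16.57 × 28 = 464.0 mg/h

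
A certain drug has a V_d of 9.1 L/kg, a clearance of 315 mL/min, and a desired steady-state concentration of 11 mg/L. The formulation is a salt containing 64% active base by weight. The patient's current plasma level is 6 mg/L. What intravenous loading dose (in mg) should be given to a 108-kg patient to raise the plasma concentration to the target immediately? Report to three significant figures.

7680 mg

Vd = 9.1 L/kg × 108 kg = 982.8 L
Concentration deficit ΔC = 11 − 6 = 5.000 mg/L
LD = Vd × ΔC / S = 982.8 × 5.000 / 0.64 = 7678 mg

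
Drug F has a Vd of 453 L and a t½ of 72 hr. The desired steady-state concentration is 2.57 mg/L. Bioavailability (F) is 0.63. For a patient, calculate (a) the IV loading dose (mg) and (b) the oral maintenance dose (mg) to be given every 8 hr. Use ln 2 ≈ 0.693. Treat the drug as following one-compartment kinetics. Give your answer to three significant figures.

(a) 1160 mg; (b) 142 mg

LD = Vd × C = 453.0 × 2.57 = 1164 mg
CL = 0.693 × Vd / t½ = 0.693 × 453.0 / 72 = 4.360 L/h
D = CL × Css × τ / F = 4.360 × 2.57 × 8 / 0.63 = 142.3 mg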